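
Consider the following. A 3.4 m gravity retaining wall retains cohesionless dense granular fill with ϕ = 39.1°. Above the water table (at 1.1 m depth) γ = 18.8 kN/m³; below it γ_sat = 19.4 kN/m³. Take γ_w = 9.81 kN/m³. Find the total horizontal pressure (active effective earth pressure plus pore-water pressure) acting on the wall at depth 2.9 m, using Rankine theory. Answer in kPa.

K_a = (1 − sin φ)/(1 + sin φ) = 0.2265.
γ' = 19.4 − 9.81 = 9.590 kN/m³.
Effective vertical stress at 2.9 m: σ'_v = 18.8×1.1 + 9.590×1.80 = 37.94 kPa.
σ'_h = K_a σ'_v = 0.2265 × 37.94 = 8.593 kPa; u = γ_w × 1.80 = 17.66 kPa.
Total σ_h = 8.593 + 17.66 = 26.25 kPa.

26.3 kPa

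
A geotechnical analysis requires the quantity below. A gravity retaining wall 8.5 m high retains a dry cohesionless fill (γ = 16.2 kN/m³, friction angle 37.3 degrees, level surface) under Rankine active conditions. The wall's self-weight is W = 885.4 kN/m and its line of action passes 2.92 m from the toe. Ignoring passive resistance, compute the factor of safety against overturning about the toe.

6.36

K_a = tan²(45° − 37.3°/2) = 0.2453.
P_a = ½K_aγH² = 0.5×0.2453×16.2×8.5² = 143.6 kN/m, acting at H/3 = 2.833 m above the base.
Overturning moment M_o = P_a × H/3 = 143.6 × 2.833 = 406.8.
Resisting moment M_r = W × 2.92 = 885.4 × 2.92 = 2585.
FS_overturning = M_r/M_o = 2585/406.8 = 6.355.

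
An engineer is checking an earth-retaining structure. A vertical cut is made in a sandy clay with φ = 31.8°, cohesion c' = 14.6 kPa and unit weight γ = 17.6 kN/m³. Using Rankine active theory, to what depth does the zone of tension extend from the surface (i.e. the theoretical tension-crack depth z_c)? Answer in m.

2.98 m

K_a = tan²(45° − 31.8°/2) = 0.3098; √K_a = 0.5566.
The active pressure is zero where K_a γ z = 2c√K_a, so z_c = 2c/(γ√K_a) = 2×14.6/(17.6×0.5566) = 2.981 m.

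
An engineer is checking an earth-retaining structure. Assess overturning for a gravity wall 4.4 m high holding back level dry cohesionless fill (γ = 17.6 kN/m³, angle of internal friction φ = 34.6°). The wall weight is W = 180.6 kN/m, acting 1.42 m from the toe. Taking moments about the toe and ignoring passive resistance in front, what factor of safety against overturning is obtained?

K_a = tan²(45° − 34.6°/2) = 0.2756.
P_a = ½K_aγH² = 0.5×0.2756×17.6×4.4² = 46.96 kN/m, acting at H/3 = 1.467 m above the base.
Overturning moment M_o = P_a × H/3 = 46.96 × 1.467 = 68.87.
Resisting moment M_r = W × 1.42 = 180.6 × 1.42 = 256.5.
FS_overturning = M_r/M_o = 256.5/68.87 = 3.723.

3.72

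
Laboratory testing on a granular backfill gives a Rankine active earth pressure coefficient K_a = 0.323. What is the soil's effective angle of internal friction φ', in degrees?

30.8°

K_a = tan²(45° − φ/2) ⇒ 45° − φ/2 = arctan(√0.323) = 29.61°.
φ = 2(45° − 29.61°) = 30.78°.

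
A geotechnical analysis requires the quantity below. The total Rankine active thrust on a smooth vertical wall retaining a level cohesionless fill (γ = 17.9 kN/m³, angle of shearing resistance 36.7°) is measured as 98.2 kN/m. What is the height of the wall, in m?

K_a = 0.2519. P_a = ½ K_a γ H² ⇒ H = √(2P_a/(K_a γ)).
H = √(2×98.2/(0.2519×17.9)) = 6.600 m.

6.60 m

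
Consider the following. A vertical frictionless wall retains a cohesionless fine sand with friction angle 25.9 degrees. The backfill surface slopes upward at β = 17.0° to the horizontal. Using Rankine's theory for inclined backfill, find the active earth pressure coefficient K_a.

0.472

K_a = cos β · (cos β − √(cos²β − cos²φ)) / (cos β + √(cos²β − cos²φ)).
cos β = 0.9563, cos φ = 0.8996, √(cos²β − cos²φ) = 0.3245.
K_a = 0.9563 × (0.9563 − 0.3245)/(0.9563 + 0.3245) = 0.4717.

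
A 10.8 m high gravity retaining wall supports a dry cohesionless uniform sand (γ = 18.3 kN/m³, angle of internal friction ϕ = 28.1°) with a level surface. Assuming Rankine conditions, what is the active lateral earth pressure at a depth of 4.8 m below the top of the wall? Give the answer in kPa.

31.6 kPa

K_a = (1 − sin φ)/(1 + sin φ) = 0.3596.
σ_h = K_a γ z = 0.3596 × 18.3 × 4.8 = 31.59 kPa.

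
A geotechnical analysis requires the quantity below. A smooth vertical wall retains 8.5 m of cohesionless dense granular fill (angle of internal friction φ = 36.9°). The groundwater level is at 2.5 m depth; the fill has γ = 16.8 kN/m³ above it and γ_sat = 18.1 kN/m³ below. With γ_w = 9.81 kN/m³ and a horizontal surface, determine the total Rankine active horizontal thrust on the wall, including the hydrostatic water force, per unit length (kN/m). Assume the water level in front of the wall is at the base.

290 kN/m

K_a = tan²(45° − φ/2) = 0.2497.
γ' = 18.1 − 9.81 = 8.290 kN/m³. Depth below WT = 6.0 m.
σ'_h at WT = K_a γ d_w = 10.49 kPa; at base = 10.49 + K_a γ' × 6.0 = 22.90 kPa.
P₁ (0–2.5 m) = ½×10.49×2.5 = 13.11. P₂ (2.5–8.5 m) = ½(10.49+22.90)×6.0 = 100.2.
P_w = ½ γ_w h₂² = 0.5×9.81×6.0² = 176.6. Total = 13.11+100.2+176.6 = 289.9 kN/m.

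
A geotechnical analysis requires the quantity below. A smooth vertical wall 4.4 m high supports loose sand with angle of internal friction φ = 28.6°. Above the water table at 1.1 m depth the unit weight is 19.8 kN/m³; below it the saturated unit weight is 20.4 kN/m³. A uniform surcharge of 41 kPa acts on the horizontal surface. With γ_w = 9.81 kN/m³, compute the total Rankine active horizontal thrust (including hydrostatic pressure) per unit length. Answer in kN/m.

K_a = tan²(45° − φ/2) = 0.3525.
γ' = 20.4 − 9.81 = 10.59 kN/m³. h₂ = H − d_w = 3.3 m.
σ'_h: at surface K_a·q = 14.45; at WT K_a(q+γd_w) = 22.13; at base K_a(q+γd_w+γ'h₂) = 34.45 kPa.
P₁ = ½(14.45+22.13)×1.1 = 20.12; P₂ = ½(22.13+34.45)×3.3 = 93.37; P_w = ½γ_w h₂² = 53.42.
Total = 20.12+93.37+53.42 = 166.9 kN/m.

167 kN/m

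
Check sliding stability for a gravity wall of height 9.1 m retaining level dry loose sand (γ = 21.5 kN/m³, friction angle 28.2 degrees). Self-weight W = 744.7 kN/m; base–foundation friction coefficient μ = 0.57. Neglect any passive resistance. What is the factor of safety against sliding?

1.33

K_a = tan²(45° − 28.2°/2) = 0.3582.
P_a = ½K_aγH² = 0.5×0.3582×21.5×9.1² = 318.9 kN/m, acting at H/3 = 3.033 m above the base.
FS_sliding = μW / P_a = 0.57×744.7 / 318.9 = 1.331.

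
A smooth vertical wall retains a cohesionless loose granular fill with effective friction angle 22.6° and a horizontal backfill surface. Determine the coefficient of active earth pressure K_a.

K_a = (1 − sin φ)/(1 + sin φ) = (1 − sin 22.6°)/(1 + sin 22.6°) = 0.4448.

0.445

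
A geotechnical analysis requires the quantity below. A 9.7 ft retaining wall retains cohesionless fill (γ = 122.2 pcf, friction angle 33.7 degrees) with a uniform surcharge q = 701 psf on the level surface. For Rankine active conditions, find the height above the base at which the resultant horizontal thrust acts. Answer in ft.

K_a = 0.2863.
Triangular part P₁ = ½K_aγH² = 1646 at H/3 = 3.233 ft; rectangular part P₂ = K_a q H = 1947 at H/2 = 4.850 ft.
ȳ = (P₁·3.233 + P₂·4.850)/(P₁+P₂) = 4.109 ft.

4.11 ft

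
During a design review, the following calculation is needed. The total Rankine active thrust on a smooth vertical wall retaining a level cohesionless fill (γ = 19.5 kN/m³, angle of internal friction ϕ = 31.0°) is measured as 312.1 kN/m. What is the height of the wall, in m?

K_a = 0.3201. P_a = ½ K_a γ H² ⇒ H = √(2P_a/(K_a γ)).
H = √(2×312.1/(0.3201×19.5)) = 10.00 m.

10.0 m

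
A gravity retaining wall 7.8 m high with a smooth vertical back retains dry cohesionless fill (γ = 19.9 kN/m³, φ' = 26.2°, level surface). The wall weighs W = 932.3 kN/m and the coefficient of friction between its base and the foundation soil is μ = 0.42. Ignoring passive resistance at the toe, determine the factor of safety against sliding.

1.67

K_a = tan²(45° − 26.2°/2) = 0.3874.
P_a = ½K_aγH² = 0.5×0.3874×19.9×7.8² = 234.5 kN/m, acting at H/3 = 2.600 m above the base.
FS_sliding = μW / P_a = 0.42×932.3 / 234.5 = 1.670.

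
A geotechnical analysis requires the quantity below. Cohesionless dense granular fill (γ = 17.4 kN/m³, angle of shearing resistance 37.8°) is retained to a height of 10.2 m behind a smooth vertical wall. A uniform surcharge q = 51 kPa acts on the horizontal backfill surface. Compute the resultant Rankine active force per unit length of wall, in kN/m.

K_a = tan²(45° − φ/2) = 0.2400.
Soil triangle: ½ K_a γ H² = 0.5×0.2400×17.4×10.2² = 217.2 kN/m.
Surcharge rectangle: K_a q H = 0.2400×51×10.2 = 124.8 kN/m.
Total = 217.2 + 124.8 = 342.1 kN/m.

342 kN/m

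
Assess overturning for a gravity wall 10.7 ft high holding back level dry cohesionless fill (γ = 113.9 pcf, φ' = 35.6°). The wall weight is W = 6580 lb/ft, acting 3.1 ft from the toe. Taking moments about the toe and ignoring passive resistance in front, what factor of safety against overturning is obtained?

K_a = tan²(45° − 35.6°/2) = 0.2641.
P_a = ½K_aγH² = 0.5×0.2641×113.9×10.7² = 1722 lb/ft, acting at H/3 = 3.567 ft above the base.
Overturning moment M_o = P_a × H/3 = 1722 × 3.567 = 6142.
Resisting moment M_r = W × 3.1 = 6580 × 3.1 = 20400.
FS_overturning = M_r/M_o = 20400/6142 = 3.321.

3.32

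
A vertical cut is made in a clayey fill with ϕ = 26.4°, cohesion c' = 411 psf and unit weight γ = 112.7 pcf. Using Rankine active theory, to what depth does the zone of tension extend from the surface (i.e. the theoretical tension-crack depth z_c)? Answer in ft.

11.8 ft

K_a = tan²(45° − 26.4°/2) = 0.3844; √K_a = 0.6200.
The active pressure is zero where K_a γ z = 2c√K_a, so z_c = 2c/(γ√K_a) = 2×411/(112.7×0.6200) = 11.76 ft.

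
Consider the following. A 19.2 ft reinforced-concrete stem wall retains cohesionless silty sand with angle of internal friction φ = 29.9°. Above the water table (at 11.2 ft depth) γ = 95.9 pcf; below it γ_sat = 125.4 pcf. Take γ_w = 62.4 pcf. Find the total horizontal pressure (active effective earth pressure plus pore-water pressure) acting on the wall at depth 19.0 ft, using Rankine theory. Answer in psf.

K_a = (1 − sin φ)/(1 + sin φ) = 0.3347.
γ' = 125.4 − 62.4 = 63.00 pcf.
Effective vertical stress at 19.0 ft: σ'_v = 95.9×11.2 + 63.00×7.80 = 1565 psf.
σ'_h = K_a σ'_v = 0.3347 × 1565 = 523.9 psf; u = γ_w × 7.80 = 486.7 psf.
Total σ_h = 523.9 + 486.7 = 1011 psf.

1010 psf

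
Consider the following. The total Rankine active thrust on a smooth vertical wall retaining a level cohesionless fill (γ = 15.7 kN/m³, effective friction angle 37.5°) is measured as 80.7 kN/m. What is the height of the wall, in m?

K_a = 0.2432. P_a = ½ K_a γ H² ⇒ H = √(2P_a/(K_a γ)).
H = √(2×80.7/(0.2432×15.7)) = 6.502 m.

6.50 m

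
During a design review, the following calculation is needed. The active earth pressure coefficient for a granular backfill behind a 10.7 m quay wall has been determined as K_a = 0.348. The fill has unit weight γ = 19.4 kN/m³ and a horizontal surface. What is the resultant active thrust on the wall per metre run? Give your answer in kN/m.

P = ½ K_a γ H² = 0.5 × 0.348 × 19.4 × 10.7² = 386.5 kN/m.

386 kN/m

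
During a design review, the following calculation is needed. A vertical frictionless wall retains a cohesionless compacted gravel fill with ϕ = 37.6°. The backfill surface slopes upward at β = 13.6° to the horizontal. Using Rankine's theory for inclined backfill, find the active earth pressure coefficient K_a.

K_a = cos β · (cos β − √(cos²β − cos²φ)) / (cos β + √(cos²β − cos²φ)).
cos β = 0.9720, cos φ = 0.7923, √(cos²β − cos²φ) = 0.5630.
K_a = 0.9720 × (0.9720 − 0.5630)/(0.9720 + 0.5630) = 0.2589.

0.259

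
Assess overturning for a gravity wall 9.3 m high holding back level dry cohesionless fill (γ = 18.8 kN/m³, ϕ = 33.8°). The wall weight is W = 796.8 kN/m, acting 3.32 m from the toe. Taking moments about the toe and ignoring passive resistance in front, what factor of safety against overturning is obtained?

3.68

K_a = tan²(45° − 33.8°/2) = 0.2851.
P_a = ½K_aγH² = 0.5×0.2851×18.8×9.3² = 231.8 kN/m, acting at H/3 = 3.100 m above the base.
Overturning moment M_o = P_a × H/3 = 231.8 × 3.100 = 718.6.
Resisting moment M_r = W × 3.32 = 796.8 × 3.32 = 2645.
FS_overturning = M_r/M_o = 2645/718.6 = 3.682.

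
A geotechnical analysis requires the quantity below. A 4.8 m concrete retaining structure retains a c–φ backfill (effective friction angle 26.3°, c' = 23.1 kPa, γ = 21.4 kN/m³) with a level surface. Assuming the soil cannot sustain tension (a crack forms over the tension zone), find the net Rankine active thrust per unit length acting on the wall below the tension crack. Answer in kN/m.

7.25 kN/m

K_a = 0.3859; √K_a = 0.6212.
Tension-crack depth z_c = 2c/(γ√K_a) = 2×23.1/(21.4×0.6212) = 3.475 m.
σ_a at base = K_a γ H − 2c√K_a = 0.3859×21.4×4.8 − 2×23.1×0.6212 = 10.94 kPa.
P_a = ½ × 10.94 × (H − z_c) = 0.5×10.94×1.325 = 7.248 kN/m.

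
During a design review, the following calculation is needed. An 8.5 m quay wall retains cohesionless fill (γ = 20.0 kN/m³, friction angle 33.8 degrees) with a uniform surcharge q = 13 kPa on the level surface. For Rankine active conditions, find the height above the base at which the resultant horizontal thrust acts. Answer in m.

K_a = 0.2851.
Triangular part P₁ = ½K_aγH² = 206.0 at H/3 = 2.833 m; rectangular part P₂ = K_a q H = 31.50 at H/2 = 4.250 m.
ȳ = (P₁·2.833 + P₂·4.250)/(P₁+P₂) = 3.021 m.

3.02 m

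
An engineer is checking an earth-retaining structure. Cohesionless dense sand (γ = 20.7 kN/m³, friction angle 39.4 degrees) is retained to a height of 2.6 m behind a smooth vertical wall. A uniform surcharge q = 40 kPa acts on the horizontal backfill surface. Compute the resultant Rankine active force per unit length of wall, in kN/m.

K_a = tan²(45° − φ/2) = 0.2234.
Soil triangle: ½ K_a γ H² = 0.5×0.2234×20.7×2.6² = 15.63 kN/m.
Surcharge rectangle: K_a q H = 0.2234×40×2.6 = 23.24 kN/m.
Total = 15.63 + 23.24 = 38.87 kN/m.

38.9 kN/m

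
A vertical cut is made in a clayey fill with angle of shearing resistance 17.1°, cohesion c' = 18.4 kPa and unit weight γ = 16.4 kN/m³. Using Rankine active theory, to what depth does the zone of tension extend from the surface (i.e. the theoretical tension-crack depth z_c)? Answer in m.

K_a = tan²(45° − 17.1°/2) = 0.5455; √K_a = 0.7386.
The active pressure is zero where K_a γ z = 2c√K_a, so z_c = 2c/(γ√K_a) = 2×18.4/(16.4×0.7386) = 3.038 m.

3.04 m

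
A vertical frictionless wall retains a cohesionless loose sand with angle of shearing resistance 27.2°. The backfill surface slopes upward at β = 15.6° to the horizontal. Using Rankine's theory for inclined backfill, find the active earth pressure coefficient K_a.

0.429

K_a = cos β · (cos β − √(cos²β − cos²φ)) / (cos β + √(cos²β − cos²φ)).
cos β = 0.9632, cos φ = 0.8894, √(cos²β − cos²φ) = 0.3696.
K_a = 0.9632 × (0.9632 − 0.3696)/(0.9632 + 0.3696) = 0.4289.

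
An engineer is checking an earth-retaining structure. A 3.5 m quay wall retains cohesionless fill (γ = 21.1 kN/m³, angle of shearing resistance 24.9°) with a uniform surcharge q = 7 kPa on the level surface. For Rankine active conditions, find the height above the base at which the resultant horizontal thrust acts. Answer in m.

1.26 m

K_a = 0.4074.
Triangular part P₁ = ½K_aγH² = 52.65 at H/3 = 1.167 m; rectangular part P₂ = K_a q H = 9.982 at H/2 = 1.750 m.
ȳ = (P₁·1.167 + P₂·1.750)/(P₁+P₂) = 1.260 m.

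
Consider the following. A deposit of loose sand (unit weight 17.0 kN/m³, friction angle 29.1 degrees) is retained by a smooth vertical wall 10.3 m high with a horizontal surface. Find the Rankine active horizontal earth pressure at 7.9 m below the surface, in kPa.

K_a = (1 − sin φ)/(1 + sin φ) = 0.3456.
σ_h = K_a γ z = 0.3456 × 17.0 × 7.9 = 46.41 kPa.

46.4 kPa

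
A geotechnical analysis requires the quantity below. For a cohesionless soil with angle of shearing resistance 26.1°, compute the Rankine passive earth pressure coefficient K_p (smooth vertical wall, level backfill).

K_p = (1 + sin φ)/(1 − sin φ) = tan²(45° + 26.1°/2) = 2.571.

2.57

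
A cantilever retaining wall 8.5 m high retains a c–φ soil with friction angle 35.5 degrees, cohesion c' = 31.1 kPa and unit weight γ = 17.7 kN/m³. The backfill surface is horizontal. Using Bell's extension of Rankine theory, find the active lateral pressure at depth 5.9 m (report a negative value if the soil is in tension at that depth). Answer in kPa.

K_a = (1 − sin φ)/(1 + sin φ) = 0.2653.
σ_a = K_a γ z − 2c√K_a = 0.2653×17.7×5.9 − 2×31.1×0.5150 = -4.334 kPa.

-4.33 kPa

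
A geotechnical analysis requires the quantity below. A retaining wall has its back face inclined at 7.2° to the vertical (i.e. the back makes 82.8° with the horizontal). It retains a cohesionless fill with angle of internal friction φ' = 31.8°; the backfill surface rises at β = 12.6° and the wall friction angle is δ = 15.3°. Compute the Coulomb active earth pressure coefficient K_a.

0.398

K_a = sin²(α+φ) / [sin²α · sin(α−δ) · (1 + √{sin(φ+δ)sin(φ−β) / (sin(α−δ)sin(α+β))})²].
With α = 82.8°, φ = 31.8°, δ = 15.3°, β = 12.6°: K_a = 0.3978.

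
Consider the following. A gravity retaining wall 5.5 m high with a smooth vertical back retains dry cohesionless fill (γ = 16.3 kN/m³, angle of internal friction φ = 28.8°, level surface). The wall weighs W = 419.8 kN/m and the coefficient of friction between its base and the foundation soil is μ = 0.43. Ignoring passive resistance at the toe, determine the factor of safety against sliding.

K_a = tan²(45° − 28.8°/2) = 0.3498.
P_a = ½K_aγH² = 0.5×0.3498×16.3×5.5² = 86.23 kN/m, acting at H/3 = 1.833 m above the base.
FS_sliding = μW / P_a = 0.43×419.8 / 86.23 = 2.093.

2.09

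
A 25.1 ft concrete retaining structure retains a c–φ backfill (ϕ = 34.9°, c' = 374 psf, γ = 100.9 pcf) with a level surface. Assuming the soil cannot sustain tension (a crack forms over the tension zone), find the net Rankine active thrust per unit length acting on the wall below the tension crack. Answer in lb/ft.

1630 lb/ft

K_a = 0.2721; √K_a = 0.5217.
Tension-crack depth z_c = 2c/(γ√K_a) = 2×374/(100.9×0.5217) = 14.21 ft.
σ_a at base = K_a γ H − 2c√K_a = 0.2721×100.9×25.1 − 2×374×0.5217 = 299.0 psf.
P_a = ½ × 299.0 × (H − z_c) = 0.5×299.0×10.89 = 1628 lb/ft.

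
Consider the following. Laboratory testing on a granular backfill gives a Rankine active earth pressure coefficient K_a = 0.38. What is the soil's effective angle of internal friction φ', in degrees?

26.7°

K_a = tan²(45° − φ/2) ⇒ 45° − φ/2 = arctan(√0.38) = 31.65°.
φ = 2(45° − 31.65°) = 26.70°.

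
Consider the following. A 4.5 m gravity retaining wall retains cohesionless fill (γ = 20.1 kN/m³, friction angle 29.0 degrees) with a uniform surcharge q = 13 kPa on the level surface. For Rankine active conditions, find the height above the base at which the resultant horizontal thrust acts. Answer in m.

K_a = 0.3470.
Triangular part P₁ = ½K_aγH² = 70.61 at H/3 = 1.500 m; rectangular part P₂ = K_a q H = 20.30 at H/2 = 2.250 m.
ȳ = (P₁·1.500 + P₂·2.250)/(P₁+P₂) = 1.667 m.

1.67 m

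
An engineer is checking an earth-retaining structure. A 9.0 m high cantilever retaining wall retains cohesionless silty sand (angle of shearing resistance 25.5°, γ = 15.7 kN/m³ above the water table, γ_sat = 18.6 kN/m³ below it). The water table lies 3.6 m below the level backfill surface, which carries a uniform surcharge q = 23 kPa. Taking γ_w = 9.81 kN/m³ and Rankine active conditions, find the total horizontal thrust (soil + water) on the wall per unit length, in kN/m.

438 kN/m

K_a = tan²(45° − φ/2) = 0.3981.
γ' = 18.6 − 9.81 = 8.790 kN/m³. h₂ = H − d_w = 5.4 m.
σ'_h: at surface K_a·q = 9.156; at WT K_a(q+γd_w) = 31.66; at base K_a(q+γd_w+γ'h₂) = 50.55 kPa.
P₁ = ½(9.156+31.66)×3.6 = 73.46; P₂ = ½(31.66+50.55)×5.4 = 222.0; P_w = ½γ_w h₂² = 143.0.
Total = 73.46+222.0+143.0 = 438.5 kN/m.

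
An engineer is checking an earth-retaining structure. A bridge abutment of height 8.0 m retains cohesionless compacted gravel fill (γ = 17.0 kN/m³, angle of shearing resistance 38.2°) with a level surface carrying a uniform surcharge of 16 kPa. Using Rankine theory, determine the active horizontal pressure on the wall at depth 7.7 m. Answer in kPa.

K_a = (1 − sin φ)/(1 + sin φ) = 0.2358.
σ_v = γz + q = 17.0 × 7.7 + 16 = 146.9 kPa.
σ_h = K_a σ_v = 0.2358 × 146.9 = 34.64 kPa.

34.6 kPa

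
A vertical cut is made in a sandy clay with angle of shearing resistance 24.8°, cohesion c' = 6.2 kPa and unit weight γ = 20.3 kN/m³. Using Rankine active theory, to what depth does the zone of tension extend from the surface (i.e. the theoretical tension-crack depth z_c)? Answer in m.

K_a = tan²(45° − 24.8°/2) = 0.4090; √K_a = 0.6395.
The active pressure is zero where K_a γ z = 2c√K_a, so z_c = 2c/(γ√K_a) = 2×6.2/(20.3×0.6395) = 0.9551 m.

0.955 m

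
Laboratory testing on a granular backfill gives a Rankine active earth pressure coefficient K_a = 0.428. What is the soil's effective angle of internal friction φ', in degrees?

K_a = tan²(45° − φ/2) ⇒ 45° − φ/2 = arctan(√0.428) = 33.19°.
φ = 2(45° − 33.19°) = 23.61°.

23.6°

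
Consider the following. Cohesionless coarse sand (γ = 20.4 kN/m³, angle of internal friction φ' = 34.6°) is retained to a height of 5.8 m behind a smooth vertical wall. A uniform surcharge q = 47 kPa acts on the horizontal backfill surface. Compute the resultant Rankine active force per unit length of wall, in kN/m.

170 kN/m

K_a = tan²(45° − φ/2) = 0.2756.
Soil triangle: ½ K_a γ H² = 0.5×0.2756×20.4×5.8² = 94.58 kN/m.
Surcharge rectangle: K_a q H = 0.2756×47×5.8 = 75.14 kN/m.
Total = 94.58 + 75.14 = 169.7 kN/m.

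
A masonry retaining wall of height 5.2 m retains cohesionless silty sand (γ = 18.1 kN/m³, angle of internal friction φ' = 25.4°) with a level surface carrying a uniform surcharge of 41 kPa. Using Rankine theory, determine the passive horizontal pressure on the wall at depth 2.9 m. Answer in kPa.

234 kPa

K_p = (1 + sin φ)/(1 − sin φ) = 2.502.
σ_v = γz + q = 18.1 × 2.9 + 41 = 93.49 kPa.
σ_h = K_p σ_v = 2.502 × 93.49 = 233.9 kPa.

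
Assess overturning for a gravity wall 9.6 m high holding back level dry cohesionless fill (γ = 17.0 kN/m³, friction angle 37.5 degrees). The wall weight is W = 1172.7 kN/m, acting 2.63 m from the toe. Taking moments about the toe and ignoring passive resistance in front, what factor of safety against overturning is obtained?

K_a = tan²(45° − 37.5°/2) = 0.2432.
P_a = ½K_aγH² = 0.5×0.2432×17.0×9.6² = 190.5 kN/m, acting at H/3 = 3.200 m above the base.
Overturning moment M_o = P_a × H/3 = 190.5 × 3.200 = 609.6.
Resisting moment M_r = W × 2.63 = 1172.7 × 2.63 = 3084.
FS_overturning = M_r/M_o = 3084/609.6 = 5.059.

5.06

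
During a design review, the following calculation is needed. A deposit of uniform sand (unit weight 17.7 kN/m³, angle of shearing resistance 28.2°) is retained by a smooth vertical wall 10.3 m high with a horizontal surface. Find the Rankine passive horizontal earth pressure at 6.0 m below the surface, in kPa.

296 kPa

K_p = (1 + sin φ)/(1 − sin φ) = 2.792.
σ_h = K_p γ z = 2.792 × 17.7 × 6.0 = 296.5 kPa.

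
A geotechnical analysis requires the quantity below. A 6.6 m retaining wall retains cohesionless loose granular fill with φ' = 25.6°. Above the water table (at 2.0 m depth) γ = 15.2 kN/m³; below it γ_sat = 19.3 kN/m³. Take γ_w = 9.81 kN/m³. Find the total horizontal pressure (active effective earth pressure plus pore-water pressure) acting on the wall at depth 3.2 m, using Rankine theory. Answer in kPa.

K_a = (1 − sin φ)/(1 + sin φ) = 0.3966.
γ' = 19.3 − 9.81 = 9.490 kN/m³.
Effective vertical stress at 3.2 m: σ'_v = 15.2×2.0 + 9.490×1.20 = 41.79 kPa.
σ'_h = K_a σ'_v = 0.3966 × 41.79 = 16.57 kPa; u = γ_w × 1.20 = 11.77 kPa.
Total σ_h = 16.57 + 11.77 = 28.34 kPa.

28.3 kPa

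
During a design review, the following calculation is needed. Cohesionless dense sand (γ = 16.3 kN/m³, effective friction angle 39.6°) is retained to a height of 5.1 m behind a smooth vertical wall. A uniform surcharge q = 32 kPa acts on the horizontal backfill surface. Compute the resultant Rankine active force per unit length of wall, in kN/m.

83.1 kN/m

K_a = tan²(45° − φ/2) = 0.2214.
Soil triangle: ½ K_a γ H² = 0.5×0.2214×16.3×5.1² = 46.94 kN/m.
Surcharge rectangle: K_a q H = 0.2214×32×5.1 = 36.14 kN/m.
Total = 46.94 + 36.14 = 83.08 kN/m.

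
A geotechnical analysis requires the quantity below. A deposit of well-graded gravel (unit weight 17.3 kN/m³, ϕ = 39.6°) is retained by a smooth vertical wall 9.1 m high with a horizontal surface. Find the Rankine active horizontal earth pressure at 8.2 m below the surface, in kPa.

K_a = (1 − sin φ)/(1 + sin φ) = 0.2214.
σ_h = K_a γ z = 0.2214 × 17.3 × 8.2 = 31.41 kPa.

31.4 kPa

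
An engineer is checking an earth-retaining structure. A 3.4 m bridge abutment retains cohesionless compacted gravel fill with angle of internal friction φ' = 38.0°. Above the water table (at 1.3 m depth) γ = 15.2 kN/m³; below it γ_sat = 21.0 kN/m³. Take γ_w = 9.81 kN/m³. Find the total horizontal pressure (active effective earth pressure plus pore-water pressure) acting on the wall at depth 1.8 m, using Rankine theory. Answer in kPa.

10.9 kPa

K_a = (1 − sin φ)/(1 + sin φ) = 0.2379.
γ' = 21.0 − 9.81 = 11.19 kN/m³.
Effective vertical stress at 1.8 m: σ'_v = 15.2×1.3 + 11.19×0.500 = 25.35 kPa.
σ'_h = K_a σ'_v = 0.2379 × 25.35 = 6.032 kPa; u = γ_w × 0.500 = 4.905 kPa.
Total σ_h = 6.032 + 4.905 = 10.94 kPa.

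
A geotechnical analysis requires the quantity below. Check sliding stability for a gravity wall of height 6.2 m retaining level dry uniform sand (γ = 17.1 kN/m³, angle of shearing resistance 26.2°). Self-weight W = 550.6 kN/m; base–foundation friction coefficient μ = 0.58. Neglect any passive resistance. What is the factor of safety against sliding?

K_a = tan²(45° − 26.2°/2) = 0.3874.
P_a = ½K_aγH² = 0.5×0.3874×17.1×6.2² = 127.3 kN/m, acting at H/3 = 2.067 m above the base.
FS_sliding = μW / P_a = 0.58×550.6 / 127.3 = 2.508.

2.51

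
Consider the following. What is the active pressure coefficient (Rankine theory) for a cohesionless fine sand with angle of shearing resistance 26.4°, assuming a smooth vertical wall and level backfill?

0.384

K_a = tan²(45° − φ/2) = tan²(31.80°) = 0.3844.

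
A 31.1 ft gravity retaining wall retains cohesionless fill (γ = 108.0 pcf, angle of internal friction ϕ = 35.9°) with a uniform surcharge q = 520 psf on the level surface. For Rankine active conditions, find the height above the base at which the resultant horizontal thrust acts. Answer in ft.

11.6 ft

K_a = 0.2607.
Triangular part P₁ = ½K_aγH² = 13620 at H/3 = 10.37 ft; rectangular part P₂ = K_a q H = 4217 at H/2 = 15.55 ft.
ȳ = (P₁·10.37 + P₂·15.55)/(P₁+P₂) = 11.59 ft.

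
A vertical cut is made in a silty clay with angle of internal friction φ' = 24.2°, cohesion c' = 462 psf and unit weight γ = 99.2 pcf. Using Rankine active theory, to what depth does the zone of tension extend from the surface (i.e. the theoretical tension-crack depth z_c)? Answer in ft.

K_a = tan²(45° − 24.2°/2) = 0.4185; √K_a = 0.6469.
The active pressure is zero where K_a γ z = 2c√K_a, so z_c = 2c/(γ√K_a) = 2×462/(99.2×0.6469) = 14.40 ft.

14.4 ft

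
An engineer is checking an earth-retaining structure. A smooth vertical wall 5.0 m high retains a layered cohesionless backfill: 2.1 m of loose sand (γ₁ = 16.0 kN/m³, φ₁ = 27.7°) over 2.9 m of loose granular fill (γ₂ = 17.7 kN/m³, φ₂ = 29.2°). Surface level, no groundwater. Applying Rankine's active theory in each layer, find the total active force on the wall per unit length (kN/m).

72.0 kN/m

K_a1 = tan²(45°−27.7°/2) = 0.3653; K_a2 = tan²(45°−29.2°/2) = 0.3442.
Layer 1: σ at base = K_a1 γ₁ h₁ = 12.28 kPa; P₁ = ½×12.28×2.1 = 12.89.
Layer 2: σ_v at top = γ₁h₁ = 33.60; σ_h top = K_a2×33.60 = 11.57; σ_h base = K_a2×(33.60+17.7×2.9) = 29.23.
P₂ = ½(11.57+29.23)×2.9 = 59.16. Total P_a = 12.89+59.16 = 72.05 kN/m.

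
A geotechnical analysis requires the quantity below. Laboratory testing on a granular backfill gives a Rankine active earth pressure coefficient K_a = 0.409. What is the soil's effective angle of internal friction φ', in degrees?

K_a = tan²(45° − φ/2) ⇒ 45° − φ/2 = arctan(√0.409) = 32.60°.
φ = 2(45° − 32.60°) = 24.80°.

24.8°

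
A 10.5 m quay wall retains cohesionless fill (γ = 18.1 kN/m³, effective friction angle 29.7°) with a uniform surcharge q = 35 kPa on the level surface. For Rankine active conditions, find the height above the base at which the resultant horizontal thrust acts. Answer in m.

3.97 m

K_a = 0.3374.
Triangular part P₁ = ½K_aγH² = 336.6 at H/3 = 3.500 m; rectangular part P₂ = K_a q H = 124.0 at H/2 = 5.250 m.
ȳ = (P₁·3.500 + P₂·5.250)/(P₁+P₂) = 3.971 m.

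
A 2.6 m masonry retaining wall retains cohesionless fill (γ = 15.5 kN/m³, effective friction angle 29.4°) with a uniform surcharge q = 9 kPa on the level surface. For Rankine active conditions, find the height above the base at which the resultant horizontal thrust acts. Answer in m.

1.00 m

K_a = 0.3415.
Triangular part P₁ = ½K_aγH² = 17.89 at H/3 = 0.8667 m; rectangular part P₂ = K_a q H = 7.990 at H/2 = 1.300 m.
ȳ = (P₁·0.8667 + P₂·1.300)/(P₁+P₂) = 1.000 m.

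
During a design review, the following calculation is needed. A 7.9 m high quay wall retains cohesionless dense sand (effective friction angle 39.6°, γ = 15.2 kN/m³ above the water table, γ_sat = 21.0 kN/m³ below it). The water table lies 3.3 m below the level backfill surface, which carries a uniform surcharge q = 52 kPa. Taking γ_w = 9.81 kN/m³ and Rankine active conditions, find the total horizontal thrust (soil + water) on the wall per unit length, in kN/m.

290 kN/m

K_a = tan²(45° − φ/2) = 0.2214.
γ' = 21.0 − 9.81 = 11.19 kN/m³. h₂ = H − d_w = 4.6 m.
σ'_h: at surface K_a·q = 11.51; at WT K_a(q+γd_w) = 22.62; at base K_a(q+γd_w+γ'h₂) = 34.02 kPa.
P₁ = ½(11.51+22.62)×3.3 = 56.32; P₂ = ½(22.62+34.02)×4.6 = 130.3; P_w = ½γ_w h₂² = 103.8.
Total = 56.32+130.3+103.8 = 290.4 kN/m.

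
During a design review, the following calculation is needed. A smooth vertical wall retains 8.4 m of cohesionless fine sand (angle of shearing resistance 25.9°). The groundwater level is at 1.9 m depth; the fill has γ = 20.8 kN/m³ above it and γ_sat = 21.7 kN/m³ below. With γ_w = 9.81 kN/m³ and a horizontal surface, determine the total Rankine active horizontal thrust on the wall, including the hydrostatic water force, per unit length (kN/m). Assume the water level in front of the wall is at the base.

K_a = tan²(45° − φ/2) = 0.3920.
γ' = 21.7 − 9.81 = 11.89 kN/m³. Depth below WT = 6.5 m.
σ'_h at WT = K_a γ d_w = 15.49 kPa; at base = 15.49 + K_a γ' × 6.5 = 45.79 kPa.
P₁ (0–1.9 m) = ½×15.49×1.9 = 14.72. P₂ (1.9–8.4 m) = ½(15.49+45.79)×6.5 = 199.1.
P_w = ½ γ_w h₂² = 0.5×9.81×6.5² = 207.2. Total = 14.72+199.1+207.2 = 421.1 kN/m.

421 kN/m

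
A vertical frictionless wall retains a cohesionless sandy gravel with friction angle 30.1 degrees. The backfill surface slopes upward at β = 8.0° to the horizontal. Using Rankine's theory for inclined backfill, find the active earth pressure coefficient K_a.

0.342

K_a = cos β · (cos β − √(cos²β − cos²φ)) / (cos β + √(cos²β − cos²φ)).
cos β = 0.9903, cos φ = 0.8652, √(cos²β − cos²φ) = 0.4818.
K_a = 0.9903 × (0.9903 − 0.4818)/(0.9903 + 0.4818) = 0.3420.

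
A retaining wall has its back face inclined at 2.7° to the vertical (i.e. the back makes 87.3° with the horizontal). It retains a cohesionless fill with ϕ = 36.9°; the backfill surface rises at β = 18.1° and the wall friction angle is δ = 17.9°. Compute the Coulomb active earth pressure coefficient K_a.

K_a = sin²(α+φ) / [sin²α · sin(α−δ) · (1 + √{sin(φ+δ)sin(φ−β) / (sin(α−δ)sin(α+β))})²].
With α = 87.3°, φ = 36.9°, δ = 17.9°, β = 18.1°: K_a = 0.3088.

0.309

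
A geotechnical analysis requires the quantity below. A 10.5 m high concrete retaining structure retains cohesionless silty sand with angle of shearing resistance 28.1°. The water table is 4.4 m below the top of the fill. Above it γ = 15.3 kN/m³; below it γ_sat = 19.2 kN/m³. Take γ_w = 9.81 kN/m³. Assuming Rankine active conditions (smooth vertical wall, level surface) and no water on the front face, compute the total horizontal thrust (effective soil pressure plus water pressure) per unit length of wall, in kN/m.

446 kN/m

K_a = tan²(45° − φ/2) = 0.3596.
γ' = 19.2 − 9.81 = 9.390 kN/m³. Depth below WT = 6.1 m.
σ'_h at WT = K_a γ d_w = 24.21 kPa; at base = 24.21 + K_a γ' × 6.1 = 44.81 kPa.
P₁ (0–4.4 m) = ½×24.21×4.4 = 53.26. P₂ (4.4–10.5 m) = ½(24.21+44.81)×6.1 = 210.5.
P_w = ½ γ_w h₂² = 0.5×9.81×6.1² = 182.5. Total = 53.26+210.5+182.5 = 446.3 kN/m.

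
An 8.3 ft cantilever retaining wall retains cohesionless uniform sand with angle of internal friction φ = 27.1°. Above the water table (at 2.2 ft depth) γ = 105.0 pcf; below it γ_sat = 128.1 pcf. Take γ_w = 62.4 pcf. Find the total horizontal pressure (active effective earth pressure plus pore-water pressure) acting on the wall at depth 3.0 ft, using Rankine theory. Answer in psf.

K_a = (1 − sin φ)/(1 + sin φ) = 0.3741.
γ' = 128.1 − 62.4 = 65.70 pcf.
Effective vertical stress at 3.0 ft: σ'_v = 105.0×2.2 + 65.70×0.800 = 283.6 psf.
σ'_h = K_a σ'_v = 0.3741 × 283.6 = 106.1 psf; u = γ_w × 0.800 = 49.92 psf.
Total σ_h = 106.1 + 49.92 = 156.0 psf.

156 psf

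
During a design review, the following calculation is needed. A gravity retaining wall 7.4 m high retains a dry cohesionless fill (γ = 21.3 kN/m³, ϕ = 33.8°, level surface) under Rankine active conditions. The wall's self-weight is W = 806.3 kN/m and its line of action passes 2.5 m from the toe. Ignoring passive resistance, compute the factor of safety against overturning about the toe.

4.91

K_a = tan²(45° − 33.8°/2) = 0.2851.
P_a = ½K_aγH² = 0.5×0.2851×21.3×7.4² = 166.3 kN/m, acting at H/3 = 2.467 m above the base.
Overturning moment M_o = P_a × H/3 = 166.3 × 2.467 = 410.1.
Resisting moment M_r = W × 2.5 = 806.3 × 2.5 = 2016.
FS_overturning = M_r/M_o = 2016/410.1 = 4.915.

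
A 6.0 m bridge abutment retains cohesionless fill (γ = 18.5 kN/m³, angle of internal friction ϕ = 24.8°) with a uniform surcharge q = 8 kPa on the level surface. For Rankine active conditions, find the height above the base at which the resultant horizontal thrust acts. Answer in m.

2.13 m

K_a = 0.4090.
Triangular part P₁ = ½K_aγH² = 136.2 at H/3 = 2.000 m; rectangular part P₂ = K_a q H = 19.63 at H/2 = 3.000 m.
ȳ = (P₁·2.000 + P₂·3.000)/(P₁+P₂) = 2.126 m.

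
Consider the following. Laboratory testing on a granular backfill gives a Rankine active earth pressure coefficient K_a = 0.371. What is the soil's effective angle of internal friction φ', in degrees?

27.3°

K_a = tan²(45° − φ/2) ⇒ 45° − φ/2 = arctan(√0.371) = 31.35°.
φ = 2(45° − 31.35°) = 27.31°.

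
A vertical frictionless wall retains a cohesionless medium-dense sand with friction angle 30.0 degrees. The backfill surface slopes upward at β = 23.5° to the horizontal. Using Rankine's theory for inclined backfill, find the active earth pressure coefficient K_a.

K_a = cos β · (cos β − √(cos²β − cos²φ)) / (cos β + √(cos²β − cos²φ)).
cos β = 0.9171, cos φ = 0.8660, √(cos²β − cos²φ) = 0.3017.
K_a = 0.9171 × (0.9171 − 0.3017)/(0.9171 + 0.3017) = 0.4631.

0.463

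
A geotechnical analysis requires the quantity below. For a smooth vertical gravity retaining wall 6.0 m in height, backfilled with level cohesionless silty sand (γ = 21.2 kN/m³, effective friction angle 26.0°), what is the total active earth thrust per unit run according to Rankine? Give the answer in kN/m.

K_a = tan²(45° − φ/2) = 0.3905.
P_a = ½ K_a γ H² = 0.5 × 0.3905 × 21.2 × 6.0² = 149.0 kN/m.

149 kN/m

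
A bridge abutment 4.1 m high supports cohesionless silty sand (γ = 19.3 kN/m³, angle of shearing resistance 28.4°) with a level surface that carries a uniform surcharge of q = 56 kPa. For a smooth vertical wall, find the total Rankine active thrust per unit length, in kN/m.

139 kN/m

K_a = tan²(45° − φ/2) = 0.3554.
Soil triangle: ½ K_a γ H² = 0.5×0.3554×19.3×4.1² = 57.65 kN/m.
Surcharge rectangle: K_a q H = 0.3554×56×4.1 = 81.59 kN/m.
Total = 57.65 + 81.59 = 139.2 kN/m.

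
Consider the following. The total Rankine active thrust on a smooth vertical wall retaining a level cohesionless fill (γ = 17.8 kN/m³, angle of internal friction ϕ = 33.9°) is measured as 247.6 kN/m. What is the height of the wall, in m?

K_a = 0.2839. P_a = ½ K_a γ H² ⇒ H = √(2P_a/(K_a γ)).
H = √(2×247.6/(0.2839×17.8)) = 9.899 m.

9.90 m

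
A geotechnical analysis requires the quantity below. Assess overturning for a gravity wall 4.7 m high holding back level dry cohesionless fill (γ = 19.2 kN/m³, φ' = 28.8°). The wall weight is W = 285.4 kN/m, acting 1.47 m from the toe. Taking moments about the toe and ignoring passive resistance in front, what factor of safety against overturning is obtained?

3.61

K_a = tan²(45° − 28.8°/2) = 0.3498.
P_a = ½K_aγH² = 0.5×0.3498×19.2×4.7² = 74.17 kN/m, acting at H/3 = 1.567 m above the base.
Overturning moment M_o = P_a × H/3 = 74.17 × 1.567 = 116.2.
Resisting moment M_r = W × 1.47 = 285.4 × 1.47 = 419.5.
FS_overturning = M_r/M_o = 419.5/116.2 = 3.611.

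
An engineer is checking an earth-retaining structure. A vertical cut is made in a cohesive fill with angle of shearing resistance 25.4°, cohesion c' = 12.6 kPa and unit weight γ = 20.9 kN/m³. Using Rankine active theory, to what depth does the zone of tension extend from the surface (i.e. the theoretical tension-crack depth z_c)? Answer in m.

K_a = tan²(45° − 25.4°/2) = 0.3996; √K_a = 0.6322.
The active pressure is zero where K_a γ z = 2c√K_a, so z_c = 2c/(γ√K_a) = 2×12.6/(20.9×0.6322) = 1.907 m.

1.91 m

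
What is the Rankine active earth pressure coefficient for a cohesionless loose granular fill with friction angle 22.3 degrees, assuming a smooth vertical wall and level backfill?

K_a = (1 − sin φ)/(1 + sin φ) = (1 − sin 22.3°)/(1 + sin 22.3°) = 0.4498.

0.450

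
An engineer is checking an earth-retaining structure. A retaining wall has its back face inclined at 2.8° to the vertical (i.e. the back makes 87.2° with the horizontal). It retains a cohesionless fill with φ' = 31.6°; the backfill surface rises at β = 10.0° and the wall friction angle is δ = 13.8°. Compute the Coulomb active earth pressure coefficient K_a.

K_a = sin²(α+φ) / [sin²α · sin(α−δ) · (1 + √{sin(φ+δ)sin(φ−β) / (sin(α−δ)sin(α+β))})²].
With α = 87.2°, φ = 31.6°, δ = 13.8°, β = 10.0°: K_a = 0.3454.

0.345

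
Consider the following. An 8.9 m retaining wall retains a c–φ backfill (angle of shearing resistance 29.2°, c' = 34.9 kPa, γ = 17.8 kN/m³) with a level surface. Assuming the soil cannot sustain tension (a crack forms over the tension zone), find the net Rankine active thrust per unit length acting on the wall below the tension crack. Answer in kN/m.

K_a = 0.3442; √K_a = 0.5867.
Tension-crack depth z_c = 2c/(γ√K_a) = 2×34.9/(17.8×0.5867) = 6.684 m.
σ_a at base = K_a γ H − 2c√K_a = 0.3442×17.8×8.9 − 2×34.9×0.5867 = 13.58 kPa.
P_a = ½ × 13.58 × (H − z_c) = 0.5×13.58×2.216 = 15.05 kN/m.

15.0 kN/m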